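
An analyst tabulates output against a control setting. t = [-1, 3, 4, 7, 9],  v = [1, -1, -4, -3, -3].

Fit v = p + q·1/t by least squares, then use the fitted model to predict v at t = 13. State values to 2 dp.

v̂ = -2.31

Sums needed: Σ1 = 5, Σ1/t = -41/252, Σ1/t·1/t = 76609/63504.
For Xᵀv: Σv = -10, Σ1/t·v = -65/21.
Eliminating q: (76609/63504)·(row 1) − (-41/252)·(row 2) gives (95341/15876)·p = (76609/63504)·(-10) − (-41/252)·(-65/21) = -57005/4536, so p = -399035/190682.
Then q = ((-65/21) − (-41/252)·(-399035/190682))/(76609/63504) = -271530/95341.
At t = 13: v̂ = (-399035/190682)·(1) + (-271530/95341)·(1/13) = -5730515/2478866.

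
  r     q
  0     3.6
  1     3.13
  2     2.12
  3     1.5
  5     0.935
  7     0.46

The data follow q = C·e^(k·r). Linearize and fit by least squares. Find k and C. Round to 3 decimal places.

k = -0.298, C = 3.852

Let Y = ln q. Fitting Y = k·r + ln C by least squares:
Over the data: Σr = 18.0000, Σ(r)² = 88.0000, Σln q = 2.7351, Σr·ln q = -1.9115.
Normal system: [[88.0000, 18.0000]; [18.0000, 6]]·[k, ln C]ᵀ = [-1.9115, 2.7351]ᵀ.
Solving (det = 204.0000): k = -0.29755, ln C = 1.34851, so C = exp(1.34851) = 3.85169.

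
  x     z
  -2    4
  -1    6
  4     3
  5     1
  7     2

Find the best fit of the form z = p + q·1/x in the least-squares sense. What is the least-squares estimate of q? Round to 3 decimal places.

q = -3.196

Normal-equation sums: Σ1 = 5, Σ1/x = -127/140, Σ1/x·1/x = 26909/19600.
Moment sums: Σz = 16, Σ1/x·z = -947/140.
So MᵀM·[p, q]ᵀ = Mᵀz: [[5, -127/140]; [-127/140, 26909/19600]]·[p, q]ᵀ = [16, -947/140]ᵀ.
Eliminating q: (26909/19600)·(row 1) − (-127/140)·(row 2) gives (7401/1225)·p = (26909/19600)·16 − (-127/140)·(-947/140) = 1773/112, so p = 103425/39472.
Then q = ((-947/140) − (-127/140)·(103425/39472))/(26909/19600) = -31535/9868.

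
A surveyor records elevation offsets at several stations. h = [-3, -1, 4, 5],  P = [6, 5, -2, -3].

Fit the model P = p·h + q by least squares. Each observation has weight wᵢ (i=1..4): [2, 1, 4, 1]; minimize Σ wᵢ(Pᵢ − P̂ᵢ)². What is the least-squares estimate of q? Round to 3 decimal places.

q = 2.814

Compute the Gram sums: Σwᵢ·h·h = 108, Σwᵢ·h = 14, Σwᵢ·1 = 8.
For MᵀWP: Σwᵢ·h·P = -88, Σwᵢ·P = 6.
Normal equations: [[108, 14]; [14, 8]]·[p, q]ᵀ = [-88, 6]ᵀ.
Determinant 108·8 − 14² = 668.
p = ((-88)·8 − 14·6)/668 = -197/167; q = (108·6 − 14·(-88))/668 = 470/167.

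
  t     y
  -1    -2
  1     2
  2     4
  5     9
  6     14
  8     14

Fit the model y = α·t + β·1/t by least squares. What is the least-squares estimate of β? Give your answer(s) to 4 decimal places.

β = 0.1436

Normal-equation sums: Σt·t = 131, Σt·1/t = 6, Σ1/t·1/t = 33601/14400.
And Σt·y = 253, Σ1/t·y = 713/60.
AᵀA·[α, β]ᵀ = Aᵀy becomes [[131, 6]; [6, 33601/14400]]·[α, β]ᵀ = [253, 713/60]ᵀ.
Δ = 131·(33601/14400) − 6² = 3883331/14400.
α = (253·(33601/14400) − 6·(713/60))/(3883331/14400) = 7474333/3883331; β = (131·(713/60) − 6·253)/(3883331/14400) = 557520/3883331.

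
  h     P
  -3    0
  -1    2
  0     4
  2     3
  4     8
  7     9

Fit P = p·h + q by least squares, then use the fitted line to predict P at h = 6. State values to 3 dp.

P̂ = 8.455

Compute the Gram sums: Σh·h = 79, Σh = 9, Σ1 = 6.
Right-hand side: Σh·P = 99, ΣP = 26.
Δ = 79·6 − 9² = 393.
p = (99·6 − 9·26)/393 = 120/131; q = (79·26 − 9·99)/393 = 1163/393.
At h = 6: P̂ = (120/131)·(6) + (1163/393)·(1) = 3323/393.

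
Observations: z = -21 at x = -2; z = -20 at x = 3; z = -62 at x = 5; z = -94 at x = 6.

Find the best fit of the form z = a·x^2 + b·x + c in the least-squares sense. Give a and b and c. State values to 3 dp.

Sums needed: Σx^2·x^2 = 2018, Σx^2·x = 360, Σx^2 = 74, Σx·x = 74, Σx = 12, Σ1 = 4.
Right-hand side: Σx^2·z = -5198, Σx·z = -892, Σz = -197.
MᵀM·[a, b, c]ᵀ = Mᵀz becomes [[2018, 360, 74]; [360, 74, 12]; [74, 12, 4]]·[a, b, c]ᵀ = [-5198, -892, -197]ᵀ.
Row-reducing yields a = -17495/5618, b = 9517/2809, c = -10131/5618.

a = -3.114, b = 3.388, c = -1.803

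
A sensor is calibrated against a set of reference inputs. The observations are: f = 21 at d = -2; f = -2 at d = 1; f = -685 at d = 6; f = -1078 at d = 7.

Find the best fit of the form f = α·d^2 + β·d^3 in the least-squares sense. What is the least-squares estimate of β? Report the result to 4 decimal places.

β = -3.0115

The normal equations are: 3714·α + 24552·β = -77400;  24552·α + 164370·β = -517884.
Eliminating β: 164370·(row 1) − 24552·(row 2) gives 7669476·α = 164370·(-77400) − 24552·(-517884) = -7150032, so α = -198612/213041.
Then β = ((-517884) − 24552·(-198612/213041))/164370 = -641566/213041.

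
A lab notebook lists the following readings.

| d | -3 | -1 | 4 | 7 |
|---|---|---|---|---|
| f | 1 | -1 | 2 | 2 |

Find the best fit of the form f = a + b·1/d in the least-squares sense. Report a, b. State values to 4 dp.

a = 1.5783, b = 2.4595

Entries of AᵀA: Σ1 = 4, Σ1/d = -79/84, Σ1/d·1/d = 8425/7056.
For Aᵀf: Σf = 4, Σ1/d·f = 61/42.
Normal equations: [[4, -79/84]; [-79/84, 8425/7056]]·[a, b]ᵀ = [4, 61/42]ᵀ.
Determinant 4·(8425/7056) − (-79/84)² = 3051/784.
a = (4·(8425/7056) − (-79/84)·(61/42))/(3051/784) = 14446/9153; b = (4·(61/42) − (-79/84)·4)/(3051/784) = 7504/3051.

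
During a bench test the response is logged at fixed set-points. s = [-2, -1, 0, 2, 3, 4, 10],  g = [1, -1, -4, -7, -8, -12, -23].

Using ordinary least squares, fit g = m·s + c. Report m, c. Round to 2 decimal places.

Normal-equation sums: Σs·s = 134, Σs = 16, Σ1 = 7.
For Xᵀg: Σs·g = -317, Σg = -54.
Eliminating c: 7·(row 1) − 16·(row 2) gives 682·m = 7·(-317) − 16·(-54) = -1355, so m = -1355/682.
Then c = ((-54) − 16·(-1355/682))/7 = -1082/341.

m = -1.99, c = -3.17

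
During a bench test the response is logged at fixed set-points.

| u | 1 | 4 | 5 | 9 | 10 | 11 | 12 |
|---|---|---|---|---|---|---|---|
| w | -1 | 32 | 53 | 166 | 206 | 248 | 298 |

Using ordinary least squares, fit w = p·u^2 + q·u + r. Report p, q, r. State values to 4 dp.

p = 2.0099, q = 0.8600, r = -3.3638

Compute the Gram sums: Σu^2·u^2 = 52820, Σu^2·u = 4978, Σu^2 = 488, Σu·u = 488, Σu = 52, Σ1 = 7.
Right-hand side: Σu^2·w = 108802, Σu·w = 10250, Σw = 1002.
So MᵀM·[p, q, r]ᵀ = Mᵀw: [[52820, 4978, 488]; [4978, 488, 52]; [488, 52, 7]]·[p, q, r]ᵀ = [108802, 10250, 1002]ᵀ.
Row-reducing yields p = 96079/47803, q = 41109/47803, r = -160802/47803.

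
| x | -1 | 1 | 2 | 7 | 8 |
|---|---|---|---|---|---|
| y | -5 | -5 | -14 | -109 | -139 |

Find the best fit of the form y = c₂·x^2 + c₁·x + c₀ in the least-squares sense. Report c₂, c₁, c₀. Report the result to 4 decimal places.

c₂ = -2.0157, c₁ = -0.8860, c₀ = -3.4150

The normal system AᵀA·[c₂, c₁, c₀]ᵀ = Aᵀy is [[6515, 863, 119]; [863, 119, 17]; [119, 17, 5]]·[c₂, c₁, c₀]ᵀ = [-14303, -1903, -272]ᵀ.
Inverting the 3×3 Gram matrix, [c₂, c₁, c₀]ᵀ = [-25627/12714, -3755/4238, -21709/6357]ᵀ.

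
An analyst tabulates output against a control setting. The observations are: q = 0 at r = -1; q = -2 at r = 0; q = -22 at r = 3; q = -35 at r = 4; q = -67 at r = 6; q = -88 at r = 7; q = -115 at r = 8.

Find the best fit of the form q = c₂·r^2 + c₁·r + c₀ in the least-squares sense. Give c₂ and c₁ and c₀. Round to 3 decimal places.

c₂ = -1.456, c₁ = -2.359, c₀ = -1.489

From the data, Σr^2·r^2 = 8131, Σr^2·r = 1161, Σr^2 = 175, Σr·r = 175, Σr = 27, Σ1 = 7.
Right-hand side: Σr^2·q = -14842, Σr·q = -2144, Σq = -329.
Normal equations: [[8131, 1161, 175]; [1161, 175, 27]; [175, 27, 7]]·[c₂, c₁, c₀]ᵀ = [-14842, -2144, -329]ᵀ.
Inverting the 3×3 Gram matrix, [c₂, c₁, c₀]ᵀ = [-152641/104802, -82411/34934, -78028/52401]ᵀ.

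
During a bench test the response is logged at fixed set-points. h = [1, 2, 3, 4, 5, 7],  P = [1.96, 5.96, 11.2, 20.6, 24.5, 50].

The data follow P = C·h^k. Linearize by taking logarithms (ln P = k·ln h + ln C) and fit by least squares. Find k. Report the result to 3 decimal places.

Let Y = ln P. Fitting Y = k·ln h + ln C by least squares:
Sums: Σln h = 6.7334, Σ(ln h)² = 9.9861, Σln P = 15.0099, Σln h·ln P = 20.8459.
Normal system: [[9.9861, 6.7334]; [6.7334, 6]]·[k, ln C]ᵀ = [20.8459, 15.0099]ᵀ.
Solving (det = 14.5777): k = 1.64688, ln C = 0.65347.

k = 1.647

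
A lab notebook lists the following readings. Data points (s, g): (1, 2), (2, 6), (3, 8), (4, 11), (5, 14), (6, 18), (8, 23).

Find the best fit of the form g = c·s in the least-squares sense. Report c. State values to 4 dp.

c = 2.8645

Forming AᵀA = [[155]] and Aᵀg = [444]ᵀ gives AᵀA·[c]ᵀ = Aᵀg.
c = 444/155 = 2.86452.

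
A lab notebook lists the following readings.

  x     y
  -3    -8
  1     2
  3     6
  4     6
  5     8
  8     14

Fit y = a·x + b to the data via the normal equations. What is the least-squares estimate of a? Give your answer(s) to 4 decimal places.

The normal system AᵀA·[a, b]ᵀ = Aᵀy is [[124, 18]; [18, 6]]·[a, b]ᵀ = [220, 28]ᵀ.
Eliminating b: 6·(row 1) − 18·(row 2) gives 420·a = 6·220 − 18·28 = 816, so a = 68/35.
Then b = (28 − 18·(68/35))/6 = -122/105.

a = 1.9429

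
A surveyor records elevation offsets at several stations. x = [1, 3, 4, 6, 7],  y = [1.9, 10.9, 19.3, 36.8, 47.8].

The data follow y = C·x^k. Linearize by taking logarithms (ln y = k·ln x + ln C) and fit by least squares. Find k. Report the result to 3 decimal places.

k = 1.662

With ln yᵢ as the transformed response and ln xᵢ as the regressor:
Σln x = 6.2226, Σ(ln x)² = 10.1257, Σln y = 13.4632, Σln x·ln y = 20.7130.
Equations: 10.1257·k + 6.2226·ln C = 20.7130;  6.2226·k + 5·ln C = 13.4632.
Δ = 10.1257·5 − (6.2226)² = 11.9082; k = (20.7130·5 − 6.2226·13.4632)/11.9082 = 1.66178, ln C = (10.1257·13.4632 − 6.2226·20.7130)/11.9082 = 0.62454.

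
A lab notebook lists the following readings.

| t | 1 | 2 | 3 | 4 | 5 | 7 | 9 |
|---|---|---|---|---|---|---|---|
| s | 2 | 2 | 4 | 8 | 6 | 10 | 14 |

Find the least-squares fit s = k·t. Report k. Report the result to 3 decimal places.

k = 1.492

Compute the Gram sums: Σt·t = 185.
Right-hand side: Σt·s = 276.
Normal equations: [[185]]·[k]ᵀ = [276]ᵀ.
k = 276/185 = 1.49189.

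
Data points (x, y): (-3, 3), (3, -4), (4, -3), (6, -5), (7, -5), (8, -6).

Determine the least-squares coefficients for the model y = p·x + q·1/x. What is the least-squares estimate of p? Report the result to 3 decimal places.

p = -0.670

From the data, Σx·x = 183, Σx·1/x = 6, Σ1/x·1/x = 1093/3136.
Moment sums: Σx·y = -146, Σ1/x·y = -113/21.
Normal equations: [[183, 6]; [6, 1093/3136]]·[p, q]ᵀ = [-146, -113/21]ᵀ.
Δ = 183·(1093/3136) − 6² = 87123/3136.
p = ((-146)·(1093/3136) − 6·(-113/21))/(87123/3136) = -58330/87123; q = (183·(-113/21) − 6·(-146))/(87123/3136) = -340928/87123.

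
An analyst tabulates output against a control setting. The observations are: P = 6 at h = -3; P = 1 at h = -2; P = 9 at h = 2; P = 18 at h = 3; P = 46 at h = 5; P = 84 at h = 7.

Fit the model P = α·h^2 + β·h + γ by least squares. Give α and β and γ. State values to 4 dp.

With design matrix X, XᵀX = [[3220, 468, 100]; [468, 100, 12]; [100, 12, 6]] and XᵀP = [5522, 870, 164]ᵀ.
Solving the 3×3 system (Gaussian elimination) gives α = 12503/8668, β = 17727/8668, γ = -1728/2167.

α = 1.4424, β = 2.0451, γ = -0.7974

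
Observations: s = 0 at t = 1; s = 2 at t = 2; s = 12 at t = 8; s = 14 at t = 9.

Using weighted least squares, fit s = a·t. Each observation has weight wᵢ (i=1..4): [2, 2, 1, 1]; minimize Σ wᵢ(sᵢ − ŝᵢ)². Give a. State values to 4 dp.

a = 1.4839

Normal-equation sums: Σwᵢ·t·t = 155.
Moment sums: Σwᵢ·t·s = 230.
Normal equations: [[155]]·[a]ᵀ = [230]ᵀ.
Hence a = 230 / 155 ≈ 1.48387.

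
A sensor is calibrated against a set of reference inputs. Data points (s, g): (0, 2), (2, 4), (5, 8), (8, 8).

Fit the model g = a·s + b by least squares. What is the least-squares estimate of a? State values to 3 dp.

a = 0.803

From the data, Σs·s = 93, Σs = 15, Σ1 = 4.
For Xᵀg: Σs·g = 112, Σg = 22.
Δ = 93·4 − 15² = 147.
a = (112·4 − 15·22)/147 = 118/147; b = (93·22 − 15·112)/147 = 122/49.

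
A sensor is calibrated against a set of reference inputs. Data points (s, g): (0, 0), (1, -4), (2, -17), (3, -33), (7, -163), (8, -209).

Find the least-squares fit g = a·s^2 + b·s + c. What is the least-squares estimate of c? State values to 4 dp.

c = 0.4436

AᵀA·[a, b, c]ᵀ = Aᵀg reads: 6595·a + 891·b + 127·c = -21732;  891·a + 127·b + 21·c = -2950;  127·a + 21·b + 6·c = -426.
(Σs^2·s^2 = 6595, Σs^2·s = 891, Σs^2 = 127, Σs·s = 127, Σs = 21, Σ1 = 6, Σs^2·g = -21732, Σs·g = -2950, Σg = -426.)
Row-reducing yields a = -86427/28960, b = -68467/28960, c = 6423/14480.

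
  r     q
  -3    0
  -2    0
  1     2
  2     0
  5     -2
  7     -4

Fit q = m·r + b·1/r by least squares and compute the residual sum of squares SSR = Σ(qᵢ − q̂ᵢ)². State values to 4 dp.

Compute the Gram sums: Σr·r = 92, Σr·1/r = 6, Σ1/r·1/r = 36857/22050.
For Xᵀq: Σr·q = -36, Σ1/r·q = 36/35.
Δ = 92·(36857/22050) − 6² = 1298522/11025.
m = ((-36)·(36857/22050) − 6·(36/35))/(1298522/11025) = -365733/649261; b = (92·(36/35) − 6·(-36))/(1298522/11025) = 1712340/649261.
Residuals: -526419/649261, 124704/649261, -48085/649261, -124704/649261, 187675/649261, -281533/649261; SSR = 654612/649261.

SSR = 1.0082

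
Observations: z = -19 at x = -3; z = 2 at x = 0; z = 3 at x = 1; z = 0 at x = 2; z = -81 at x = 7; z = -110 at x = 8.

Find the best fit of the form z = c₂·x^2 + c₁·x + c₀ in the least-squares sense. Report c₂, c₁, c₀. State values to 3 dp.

The normal equations are: 6595·c₂ + 837·c₁ + 127·c₀ = -11177;  837·c₂ + 127·c₁ + 15·c₀ = -1387;  127·c₂ + 15·c₁ + 6·c₀ = -205.
(Σx^2·x^2 = 6595, Σx^2·x = 837, Σx^2 = 127, Σx·x = 127, Σx = 15, Σ1 = 6, Σx^2·z = -11177, Σx·z = -1387, Σz = -205.)
Solving the 3×3 system (Gaussian elimination) gives c₂ = -236525/119672, c₁ = 203593/119672, c₀ = 204335/59836.

c₂ = -1.976, c₁ = 1.701, c₀ = 3.415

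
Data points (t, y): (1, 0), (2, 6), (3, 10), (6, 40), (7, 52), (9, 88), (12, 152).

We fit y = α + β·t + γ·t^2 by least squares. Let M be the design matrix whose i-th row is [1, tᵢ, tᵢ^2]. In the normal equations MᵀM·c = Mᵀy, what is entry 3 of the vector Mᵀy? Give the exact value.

Entry 3 ↔ basis t^2, so (Mᵀy)_{3} = Σᵢ (t^2)·yᵢ = (1)·(0) + (4)·(6) + (9)·(10) + (36)·(40) + (49)·(52) + (81)·(88) + (144)·(152) = 33118.

33118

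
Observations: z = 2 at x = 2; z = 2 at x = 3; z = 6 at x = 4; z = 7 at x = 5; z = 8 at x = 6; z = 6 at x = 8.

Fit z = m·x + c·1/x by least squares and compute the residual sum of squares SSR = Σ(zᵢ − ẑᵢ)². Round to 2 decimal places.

SSR = 16.03

From the data, Σx·x = 154, Σx·1/x = 6, Σ1/x·1/x = 7301/14400.
For Mᵀz: Σx·z = 165, Σ1/x·z = 133/20.
Eliminating c: (7301/14400)·(row 1) − 6·(row 2) gives (302977/7200)·m = (7301/14400)·165 − 6·(133/20) = 42007/960, so m = 630105/605954.
Then c = ((133/20) − 6·(630105/605954))/(7301/14400) = 245520/302977.
Residuals: -146911/302977, -842087/605954, 496272/302977, 992945/605954, 492581/302977, -733248/302977; SSR = 9716381/605954.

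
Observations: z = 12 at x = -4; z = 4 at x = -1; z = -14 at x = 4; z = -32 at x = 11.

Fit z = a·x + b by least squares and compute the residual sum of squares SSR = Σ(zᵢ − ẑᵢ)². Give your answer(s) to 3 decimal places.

SSR = 5.969

Normal-equation sums: Σx·x = 154, Σx = 10, Σ1 = 4.
For Aᵀz: Σx·z = -460, Σz = -30.
Eliminating b: 4·(row 1) − 10·(row 2) gives 516·a = 4·(-460) − 10·(-30) = -1540, so a = -385/129.
Then b = ((-30) − 10·(-385/129))/4 = -5/129.
Residuals: 13/129, 136/129, -87/43, 112/129; SSR = 770/129.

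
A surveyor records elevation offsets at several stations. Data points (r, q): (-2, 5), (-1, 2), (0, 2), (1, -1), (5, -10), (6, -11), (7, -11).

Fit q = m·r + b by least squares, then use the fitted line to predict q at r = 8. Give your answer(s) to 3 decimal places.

q̂ = -14.302

Compute the Gram sums: Σr·r = 116, Σr = 16, Σ1 = 7.
For Mᵀq: Σr·q = -206, Σq = -24.
So MᵀM·[m, b]ᵀ = Mᵀq: [[116, 16]; [16, 7]]·[m, b]ᵀ = [-206, -24]ᵀ.
Eliminating b: 7·(row 1) − 16·(row 2) gives 556·m = 7·(-206) − 16·(-24) = -1058, so m = -529/278.
Then b = ((-24) − 16·(-529/278))/7 = 128/139.
At r = 8: q̂ = (-529/278)·(8) + (128/139)·(1) = -1988/139.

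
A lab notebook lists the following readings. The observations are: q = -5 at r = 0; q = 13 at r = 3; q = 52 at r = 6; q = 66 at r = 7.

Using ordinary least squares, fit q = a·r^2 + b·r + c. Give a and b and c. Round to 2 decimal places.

Forming MᵀM = [[3778, 586, 94]; [586, 94, 16]; [94, 16, 4]] and Mᵀq = [5223, 813, 126]ᵀ gives MᵀM·[a, b, c]ᵀ = Mᵀq.
Solving the 3×3 system (Gaussian elimination) gives a = 1, b = 33/10, c = -26/5.

a = 1.00, b = 3.30, c = -5.20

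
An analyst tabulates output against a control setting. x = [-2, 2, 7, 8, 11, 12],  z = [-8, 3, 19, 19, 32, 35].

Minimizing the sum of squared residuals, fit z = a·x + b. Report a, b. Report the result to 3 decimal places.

Sums needed: Σx·x = 386, Σx = 38, Σ1 = 6.
Moment sums: Σx·z = 1079, Σz = 100.
Eliminating b: 6·(row 1) − 38·(row 2) gives 872·a = 6·1079 − 38·100 = 2674, so a = 1337/436.
Then b = (100 − 38·(1337/436))/6 = -1201/436.

a = 3.067, b = -2.755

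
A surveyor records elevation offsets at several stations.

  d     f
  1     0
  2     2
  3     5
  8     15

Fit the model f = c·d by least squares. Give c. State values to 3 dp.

c = 1.782

The normal equations are: 78·c = 139.
(Σd·d = 78, Σd·f = 139.)
c = 139/78 = 1.78205.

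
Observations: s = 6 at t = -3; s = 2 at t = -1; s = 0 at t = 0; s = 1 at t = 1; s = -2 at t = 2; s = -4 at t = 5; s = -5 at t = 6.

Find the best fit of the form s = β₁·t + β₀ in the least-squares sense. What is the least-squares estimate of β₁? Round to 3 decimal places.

Entries of XᵀX: Σt·t = 76, Σt = 10, Σ1 = 7.
For Xᵀs: Σt·s = -73, Σs = -2.
Determinant 76·7 − 10² = 432.
β₁ = ((-73)·7 − 10·(-2))/432 = -491/432; β₀ = (76·(-2) − 10·(-73))/432 = 289/216.

β₁ = -1.137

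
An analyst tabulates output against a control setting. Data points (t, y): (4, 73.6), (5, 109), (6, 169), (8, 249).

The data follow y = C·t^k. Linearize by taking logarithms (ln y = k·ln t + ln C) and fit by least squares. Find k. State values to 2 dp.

k = 1.79

Let Y = ln y. Fitting Y = k·ln t + ln C by least squares:
Σln t = 6.8669, Σ(ln t)² = 12.0466, Σln y = 19.6373, Σln t·ln y = 34.1744.
Equations: 12.0466·k + 6.8669·ln C = 34.1744;  6.8669·k + 4·ln C = 19.6373.
Δ = 12.0466·4 − (6.8669)² = 1.0316; k = (34.1744·4 − 6.8669·19.6373)/1.0316 = 1.79264, ln C = (12.0466·19.6373 − 6.8669·34.1744)/1.0316 = 1.83184.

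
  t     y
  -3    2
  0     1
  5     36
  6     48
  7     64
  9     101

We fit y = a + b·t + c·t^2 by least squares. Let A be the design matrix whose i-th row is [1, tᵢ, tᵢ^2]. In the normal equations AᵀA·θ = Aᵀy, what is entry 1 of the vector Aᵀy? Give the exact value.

252

Entry 1 ↔ basis 1, so (Aᵀy)_{1} = Σᵢ yᵢ = (1)·(2) + (1)·(1) + (1)·(36) + (1)·(48) + (1)·(64) + (1)·(101) = 252.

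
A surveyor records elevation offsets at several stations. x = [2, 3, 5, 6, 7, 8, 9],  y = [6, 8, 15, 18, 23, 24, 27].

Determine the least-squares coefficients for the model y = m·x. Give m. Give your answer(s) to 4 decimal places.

m = 3.0410

From the data, Σx·x = 268.
And Σx·y = 815.
Normal equations: [[268]]·[m]ᵀ = [815]ᵀ.
Hence m = 815 / 268 ≈ 3.04104.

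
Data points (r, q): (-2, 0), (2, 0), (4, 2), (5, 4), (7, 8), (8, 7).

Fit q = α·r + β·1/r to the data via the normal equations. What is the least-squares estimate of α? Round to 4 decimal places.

From the data, Σr·r = 162, Σr·1/r = 6, Σ1/r·1/r = 50061/78400.
And Σr·q = 140, Σ1/r·q = 929/280.
Normal equations: [[162, 6]; [6, 50061/78400]]·[α, β]ᵀ = [140, 929/280]ᵀ.
det = 162·(50061/78400) − 6² = 2643741/39200.
α = (140·(50061/78400) − 6·(929/280))/(2643741/39200) = 907970/881247; β = (162·(929/280) − 6·140)/(2643741/39200) = -3952760/881247.

α = 1.0303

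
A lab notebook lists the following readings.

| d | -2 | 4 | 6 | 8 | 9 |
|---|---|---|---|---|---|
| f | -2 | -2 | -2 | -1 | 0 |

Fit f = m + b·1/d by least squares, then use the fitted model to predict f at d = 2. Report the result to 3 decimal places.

f̂ = -1.070

Normal-equation sums: Σ1 = 5, Σ1/d = 11/72, Σ1/d·1/d = 1909/5184.
For Xᵀf: Σf = -7, Σ1/d·f = 1/24.
Determinant 5·(1909/5184) − (11/72)² = 589/324.
m = ((-7)·(1909/5184) − (11/72)·(1/24))/(589/324) = -3349/2356; b = (5·(1/24) − (11/72)·(-7))/(589/324) = 414/589.
At d = 2: f̂ = (-3349/2356)·(1) + (414/589)·(1/2) = -2521/2356.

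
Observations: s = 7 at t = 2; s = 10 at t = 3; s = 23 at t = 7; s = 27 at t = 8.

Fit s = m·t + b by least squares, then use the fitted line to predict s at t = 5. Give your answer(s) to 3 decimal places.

ŝ = 16.750

The normal system MᵀM·[m, b]ᵀ = Mᵀs is [[126, 20]; [20, 4]]·[m, b]ᵀ = [421, 67]ᵀ.
det = 126·4 − 20² = 104.
m = (421·4 − 20·67)/104 = 43/13; b = (126·67 − 20·421)/104 = 11/52.
At t = 5: ŝ = (43/13)·(5) + (11/52)·(1) = 67/4.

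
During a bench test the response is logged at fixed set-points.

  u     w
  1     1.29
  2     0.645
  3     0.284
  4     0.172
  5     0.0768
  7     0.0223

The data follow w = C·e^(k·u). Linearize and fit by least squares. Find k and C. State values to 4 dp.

k = -0.6769, C = 2.4270

With ln wᵢ as the transformed response and uᵢ as the regressor:
Σu = 22.0000, Σ(u)² = 104.0000, Σln w = -9.5726, Σu·ln w = -50.8947.
Equations: 104.0000·k + 22.0000·ln C = -50.8947;  22.0000·k + 6·ln C = -9.5726.
Slope k = (n·Σu·ln w − Σu·Σln w)/(n·Σ(u)² − (Σu)²) = (6·-50.8947 − 22.0000·-9.5726)/140.0000 = -0.67693; ln C = (Σln w − k·Σu)/n = 0.88664, so C = exp(0.88664) = 2.42697.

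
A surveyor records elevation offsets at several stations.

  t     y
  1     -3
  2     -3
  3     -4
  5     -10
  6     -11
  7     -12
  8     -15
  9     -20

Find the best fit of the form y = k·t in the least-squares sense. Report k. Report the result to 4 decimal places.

k = -1.9368

From the data, Σt·t = 269.
Right-hand side: Σt·y = -521.
Normal equations: [[269]]·[k]ᵀ = [-521]ᵀ.
Hence k = -521 / 269 ≈ -1.9368.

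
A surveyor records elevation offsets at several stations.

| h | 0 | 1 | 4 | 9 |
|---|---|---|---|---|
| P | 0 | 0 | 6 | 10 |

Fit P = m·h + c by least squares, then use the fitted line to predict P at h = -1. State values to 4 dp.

P̂ = -1.3265

XᵀX·[m, c]ᵀ = XᵀP reads: 98·m + 14·c = 114;  14·m + 4·c = 16.
Determinant 98·4 − 14² = 196.
m = (114·4 − 14·16)/196 = 58/49; c = (98·16 − 14·114)/196 = -1/7.
At h = -1: P̂ = (58/49)·(-1) + (-1/7)·(1) = -65/49.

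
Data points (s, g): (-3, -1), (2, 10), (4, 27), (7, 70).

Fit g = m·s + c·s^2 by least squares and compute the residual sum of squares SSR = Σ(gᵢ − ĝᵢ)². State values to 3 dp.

SSR = 1.500

Forming AᵀA = [[78, 388]; [388, 2754]] and Aᵀg = [621, 3893]ᵀ gives AᵀA·[m, c]ᵀ = Aᵀg.
Determinant 78·2754 − 388² = 64268.
m = (621·2754 − 388·3893)/64268 = 99875/32134; c = (78·3893 − 388·621)/64268 = 31353/32134.
Residuals: -7343/16067, -1911/16067, -16765/16067, 6979/16067; SSR = 24108/16067.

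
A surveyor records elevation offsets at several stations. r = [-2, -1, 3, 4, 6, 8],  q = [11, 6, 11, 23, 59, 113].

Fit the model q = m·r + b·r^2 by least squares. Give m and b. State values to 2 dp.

Forming XᵀX = [[130, 810]; [810, 5746]] and Xᵀq = [1355, 9873]ᵀ gives XᵀX·[m, b]ᵀ = Xᵀq.
Eliminating b: 5746·(row 1) − 810·(row 2) gives 90880·m = 5746·1355 − 810·9873 = -211300, so m = -10565/4544.
Then b = (9873 − 810·(-10565/4544))/5746 = 9297/4544.

m = -2.33, b = 2.05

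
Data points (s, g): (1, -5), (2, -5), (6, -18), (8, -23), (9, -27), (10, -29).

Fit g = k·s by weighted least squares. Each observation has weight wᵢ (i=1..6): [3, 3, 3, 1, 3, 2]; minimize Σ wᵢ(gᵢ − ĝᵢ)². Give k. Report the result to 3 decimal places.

Forming MᵀWM = [[630]] and MᵀWg = [-1862]ᵀ gives MᵀWM·[k]ᵀ = MᵀWg.
Hence k = -1862 / 630 ≈ -2.95556.

k = -2.956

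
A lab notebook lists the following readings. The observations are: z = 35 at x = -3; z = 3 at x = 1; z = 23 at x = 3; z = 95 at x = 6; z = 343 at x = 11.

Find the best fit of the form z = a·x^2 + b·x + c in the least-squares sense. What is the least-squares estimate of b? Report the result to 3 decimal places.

Compute the Gram sums: Σx^2·x^2 = 16100, Σx^2·x = 1548, Σx^2 = 176, Σx·x = 176, Σx = 18, Σ1 = 5.
Right-hand side: Σx^2·z = 45448, Σx·z = 4310, Σz = 499.
Solving the 3×3 system (Gaussian elimination) gives a = 41780/13817, b = -31234/13817, c = 20723/13817.

b = -2.261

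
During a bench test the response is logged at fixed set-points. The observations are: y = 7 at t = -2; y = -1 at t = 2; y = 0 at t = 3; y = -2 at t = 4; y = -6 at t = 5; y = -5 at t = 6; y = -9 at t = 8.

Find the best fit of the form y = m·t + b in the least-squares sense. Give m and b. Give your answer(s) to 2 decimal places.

m = -1.57, b = 3.55

The normal system MᵀM·[m, b]ᵀ = Mᵀy is [[158, 26]; [26, 7]]·[m, b]ᵀ = [-156, -16]ᵀ.
Eliminating b: 7·(row 1) − 26·(row 2) gives 430·m = 7·(-156) − 26·(-16) = -676, so m = -338/215.
Then b = ((-16) − 26·(-338/215))/7 = 764/215.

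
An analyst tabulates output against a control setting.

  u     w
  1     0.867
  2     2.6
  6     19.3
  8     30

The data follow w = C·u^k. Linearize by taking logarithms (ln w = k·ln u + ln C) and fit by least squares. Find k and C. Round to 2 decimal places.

k = 1.73, C = 0.84

Let Y = ln w. Fitting Y = k·ln u + ln C by least squares:
Over the data: Σln u = 4.5643, Σ(ln u)² = 8.0149, Σln w = 7.1741, Σln u·ln w = 13.0387.
Normal system: [[8.0149, 4.5643]; [4.5643, 4]]·[k, ln C]ᵀ = [13.0387, 7.1741]ᵀ.
Solving (det = 11.2265): k = 1.72893, ln C = -0.17933, so C = exp(-0.17933) = 0.83583.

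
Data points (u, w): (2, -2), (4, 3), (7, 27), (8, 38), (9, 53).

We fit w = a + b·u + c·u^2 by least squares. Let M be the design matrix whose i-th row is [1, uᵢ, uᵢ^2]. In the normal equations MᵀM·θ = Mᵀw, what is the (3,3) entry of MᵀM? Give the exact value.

13330

Row 3 ↔ basis u^2, column 3 ↔ basis u^2, so (MᵀM)_{3,3} = Σᵢ (u^2)·(u^2) = (4)·(4) + (16)·(16) + (49)·(49) + (64)·(64) + (81)·(81) = 13330.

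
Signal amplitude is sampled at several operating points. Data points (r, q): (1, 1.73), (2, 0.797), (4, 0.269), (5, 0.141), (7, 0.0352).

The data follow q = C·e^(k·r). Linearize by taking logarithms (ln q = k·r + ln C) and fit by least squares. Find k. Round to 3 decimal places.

Let Y = ln q. Fitting Y = k·r + ln C by least squares:
Σr = 19.0000, Σ(r)² = 95.0000, Σln q = -6.2975, Σr·ln q = -38.3798.
Equations: 95.0000·k + 19.0000·ln C = -38.3798;  19.0000·k + 5·ln C = -6.2975.
Δ = 95.0000·5 − (19.0000)² = 114.0000; k = (-38.3798·5 − 19.0000·-6.2975)/114.0000 = -0.63374, ln C = (95.0000·-6.2975 − 19.0000·-38.3798)/114.0000 = 1.14869.

k = -0.634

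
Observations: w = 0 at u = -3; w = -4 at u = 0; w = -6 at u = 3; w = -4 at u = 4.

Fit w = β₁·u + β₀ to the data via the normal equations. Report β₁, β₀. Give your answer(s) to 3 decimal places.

β₁ = -0.667, β₀ = -2.833

With design matrix X, XᵀX = [[34, 4]; [4, 4]] and Xᵀw = [-34, -14]ᵀ.
Δ = 34·4 − 4² = 120.
β₁ = ((-34)·4 − 4·(-14))/120 = -2/3; β₀ = (34·(-14) − 4·(-34))/120 = -17/6.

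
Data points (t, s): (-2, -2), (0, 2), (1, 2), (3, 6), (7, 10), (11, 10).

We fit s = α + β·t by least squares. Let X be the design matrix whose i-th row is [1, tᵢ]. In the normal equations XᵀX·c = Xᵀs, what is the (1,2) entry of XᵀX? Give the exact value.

Row 1 ↔ basis 1, column 2 ↔ basis t, so (XᵀX)_{1,2} = Σᵢ t = (1)·(-2) + (1)·(0) + (1)·(1) + (1)·(3) + (1)·(7) + (1)·(11) = 20.

20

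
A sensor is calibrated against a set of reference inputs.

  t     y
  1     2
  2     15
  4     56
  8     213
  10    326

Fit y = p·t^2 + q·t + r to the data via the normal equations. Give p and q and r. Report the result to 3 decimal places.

p = 2.977, q = 3.250, r = -4.009

The normal system MᵀM·[p, q, r]ᵀ = Mᵀy is [[14369, 1585, 185]; [1585, 185, 25]; [185, 25, 5]]·[p, q, r]ᵀ = [47190, 5220, 612]ᵀ.
Row-reducing yields p = 131/44, q = 13/4, r = -441/110.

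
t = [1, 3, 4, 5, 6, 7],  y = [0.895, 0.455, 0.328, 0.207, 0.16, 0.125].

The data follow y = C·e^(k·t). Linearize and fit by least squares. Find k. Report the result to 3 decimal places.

Taking logs, ln y = k·t + ln C, so regress ln y on t.
XᵀX = [[136.0000, 26.0000]; [26.0000, 6]], rhs = [-40.3590, -7.5002]ᵀ  (here Σt = 26.0000, Σ(t)² = 136.0000, Σln y = -7.5002, Σt·ln y = -40.3590).
Solving (det = 140.0000): k = -0.33678, ln C = 0.20935.

k = -0.337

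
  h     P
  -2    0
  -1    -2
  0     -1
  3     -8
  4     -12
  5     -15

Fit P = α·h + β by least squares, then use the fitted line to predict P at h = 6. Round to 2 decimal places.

P̂ = -15.88

Compute the Gram sums: Σh·h = 55, Σh = 9, Σ1 = 6.
Moment sums: Σh·P = -145, ΣP = -38.
AᵀA·[α, β]ᵀ = AᵀP becomes [[55, 9]; [9, 6]]·[α, β]ᵀ = [-145, -38]ᵀ.
Eliminating β: 6·(row 1) − 9·(row 2) gives 249·α = 6·(-145) − 9·(-38) = -528, so α = -176/83.
Then β = ((-38) − 9·(-176/83))/6 = -785/249.
At h = 6: P̂ = (-176/83)·(6) + (-785/249)·(1) = -3953/249.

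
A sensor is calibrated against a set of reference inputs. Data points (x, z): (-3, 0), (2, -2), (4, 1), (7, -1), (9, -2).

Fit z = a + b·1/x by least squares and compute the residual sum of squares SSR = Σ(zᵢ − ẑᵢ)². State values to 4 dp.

The normal system MᵀM·[a, b]ᵀ = Mᵀz is [[5, 169/252]; [169/252, 28981/63504]]·[a, b]ᵀ = [-4, -281/252]ᵀ.
Δ = 5·(28981/63504) − (169/252)² = 14543/7938.
a = ((-4)·(28981/63504) − (169/252)·(-281/252))/(14543/7938) = -68435/116344; b = (5·(-281/252) − (169/252)·(-4))/(14543/7938) = -45927/29086.
Residuals: 7199/116344, -72399/116344, 115353/58172, -21665/116344, -143841/116344; SSR = 684851/116344.

SSR = 5.8864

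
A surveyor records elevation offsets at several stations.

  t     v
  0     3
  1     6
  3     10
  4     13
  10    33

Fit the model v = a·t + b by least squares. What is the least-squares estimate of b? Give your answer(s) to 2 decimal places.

b = 2.18

The normal system AᵀA·[a, b]ᵀ = Aᵀv is [[126, 18]; [18, 5]]·[a, b]ᵀ = [418, 65]ᵀ.
Eliminating b: 5·(row 1) − 18·(row 2) gives 306·a = 5·418 − 18·65 = 920, so a = 460/153.
Then b = (65 − 18·(460/153))/5 = 37/17.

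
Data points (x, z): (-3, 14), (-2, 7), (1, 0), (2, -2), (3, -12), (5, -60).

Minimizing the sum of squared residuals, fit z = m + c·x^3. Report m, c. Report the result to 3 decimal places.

m = 1.491, c = -0.492

The normal system MᵀM·[m, c]ᵀ = Mᵀz is [[6, 126]; [126, 17212]]·[m, c]ᵀ = [-53, -8274]ᵀ.
det = 6·17212 − 126² = 87396.
m = ((-53)·17212 − 126·(-8274))/87396 = 32572/21849; c = (6·(-8274) − 126·(-53))/87396 = -7161/14566.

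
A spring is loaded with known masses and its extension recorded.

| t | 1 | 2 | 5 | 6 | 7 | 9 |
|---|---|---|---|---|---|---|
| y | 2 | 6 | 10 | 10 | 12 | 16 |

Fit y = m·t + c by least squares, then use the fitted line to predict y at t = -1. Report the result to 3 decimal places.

Normal-equation sums: Σt·t = 196, Σt = 30, Σ1 = 6.
For Aᵀy: Σt·y = 352, Σy = 56.
AᵀA·[m, c]ᵀ = Aᵀy becomes [[196, 30]; [30, 6]]·[m, c]ᵀ = [352, 56]ᵀ.
det = 196·6 − 30² = 276.
m = (352·6 − 30·56)/276 = 36/23; c = (196·56 − 30·352)/276 = 104/69.
At t = -1: ŷ = (36/23)·(-1) + (104/69)·(1) = -4/69.

ŷ = -0.058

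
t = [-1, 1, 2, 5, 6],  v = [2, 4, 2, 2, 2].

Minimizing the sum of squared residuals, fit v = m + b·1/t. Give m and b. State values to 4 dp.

MᵀM·[m, b]ᵀ = Mᵀv reads: 5·m + (13/15)·b = 12;  (13/15)·m + (1043/450)·b = 56/15.
(Σ1 = 5, Σ1/t = 13/15, Σ1/t·1/t = 1043/450, Σv = 12, Σ1/t·v = 56/15.)
Δ = 5·(1043/450) − (13/15)² = 4877/450.
m = (12·(1043/450) − (13/15)·(56/15))/(4877/450) = 11060/4877; b = (5·(56/15) − (13/15)·12)/(4877/450) = 3720/4877.

m = 2.2678, b = 0.7628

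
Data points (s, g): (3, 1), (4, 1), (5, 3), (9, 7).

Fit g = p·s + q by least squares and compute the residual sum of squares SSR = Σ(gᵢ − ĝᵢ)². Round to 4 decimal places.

The normal equations are: 131·p + 21·q = 85;  21·p + 4·q = 12.
det = 131·4 − 21² = 83.
p = (85·4 − 21·12)/83 = 88/83; q = (131·12 − 21·85)/83 = -213/83.
Residuals: 32/83, -56/83, 22/83, 2/83; SSR = 56/83.

SSR = 0.6747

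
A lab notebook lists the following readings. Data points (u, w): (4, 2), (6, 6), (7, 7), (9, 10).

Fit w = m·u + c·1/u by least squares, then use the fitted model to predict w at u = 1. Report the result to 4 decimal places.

ŵ = -10.4365

Setting ∂/∂m … = 0 gives: 182·m + 4·c = 183;  4·m + (7813/63504)·c = 65/18.
det = 182·(7813/63504) − 4² = 28993/4536.
m = (183·(7813/63504) − 4·(65/18))/(28993/4536) = 512499/405902; c = (182·(65/18) − 4·183)/(28993/4536) = -339192/28993.
At u = 1: ŵ = (512499/405902)·(1) + (-339192/28993)·(1) = -4236189/405902.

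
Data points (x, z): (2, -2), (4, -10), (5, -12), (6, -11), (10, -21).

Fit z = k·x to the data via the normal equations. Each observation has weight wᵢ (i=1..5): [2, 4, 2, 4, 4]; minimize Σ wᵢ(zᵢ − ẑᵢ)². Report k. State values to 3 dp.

From the data, Σwᵢ·x·x = 666.
Moment sums: Σwᵢ·x·z = -1392.
Normal equations: [[666]]·[k]ᵀ = [-1392]ᵀ.
Hence k = -1392 / 666 ≈ -2.09009.

k = -2.090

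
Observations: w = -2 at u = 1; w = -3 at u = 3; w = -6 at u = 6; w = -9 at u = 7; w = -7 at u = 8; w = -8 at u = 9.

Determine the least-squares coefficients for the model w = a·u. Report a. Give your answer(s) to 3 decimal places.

a = -0.992

Entries of MᵀM: Σu·u = 240.
And Σu·w = -238.
Normal equations: [[240]]·[a]ᵀ = [-238]ᵀ.
Hence a = -238 / 240 ≈ -0.991667.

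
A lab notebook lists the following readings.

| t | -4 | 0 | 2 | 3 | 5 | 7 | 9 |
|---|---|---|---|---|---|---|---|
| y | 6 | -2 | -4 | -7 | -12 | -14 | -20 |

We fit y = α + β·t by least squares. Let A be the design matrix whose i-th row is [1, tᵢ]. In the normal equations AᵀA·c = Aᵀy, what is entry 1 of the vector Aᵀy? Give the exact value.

Entry 1 ↔ basis 1, so (Aᵀy)_{1} = Σᵢ yᵢ = (1)·(6) + (1)·(-2) + (1)·(-4) + (1)·(-7) + (1)·(-12) + (1)·(-14) + (1)·(-20) = -53.

-53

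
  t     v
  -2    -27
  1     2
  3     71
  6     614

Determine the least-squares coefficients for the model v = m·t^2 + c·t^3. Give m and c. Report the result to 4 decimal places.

m = -0.9966, c = 3.0078

From the data, Σt^2·t^2 = 1394, Σt^2·t^3 = 7988, Σt^3·t^3 = 47450.
Right-hand side: Σt^2·v = 22637, Σt^3·v = 134759.
det = 1394·47450 − 7988² = 2337156.
m = (22637·47450 − 7988·134759)/2337156 = -388207/389526; c = (1394·134759 − 7988·22637)/2337156 = 1171615/389526.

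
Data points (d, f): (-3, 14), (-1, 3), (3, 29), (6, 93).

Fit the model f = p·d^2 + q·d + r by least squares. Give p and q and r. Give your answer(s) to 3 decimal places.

p = 2.076, q = 2.516, r = 3.063

With design matrix M, MᵀM = [[1459, 215, 55]; [215, 55, 5]; [55, 5, 4]] and Mᵀf = [3738, 600, 139]ᵀ.
Inverting the 3×3 Gram matrix, [p, q, r]ᵀ = [137/66, 2159/858, 438/143]ᵀ.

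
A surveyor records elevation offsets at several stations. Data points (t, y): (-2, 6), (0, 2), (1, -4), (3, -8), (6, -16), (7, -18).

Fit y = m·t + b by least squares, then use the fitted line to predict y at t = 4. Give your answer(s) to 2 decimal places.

ŷ = -10.41

Compute the Gram sums: Σt·t = 99, Σt = 15, Σ1 = 6.
For Xᵀy: Σt·y = -262, Σy = -38.
Eliminating b: 6·(row 1) − 15·(row 2) gives 369·m = 6·(-262) − 15·(-38) = -1002, so m = -334/123.
Then b = ((-38) − 15·(-334/123))/6 = 56/123.
At t = 4: ŷ = (-334/123)·(4) + (56/123)·(1) = -1280/123.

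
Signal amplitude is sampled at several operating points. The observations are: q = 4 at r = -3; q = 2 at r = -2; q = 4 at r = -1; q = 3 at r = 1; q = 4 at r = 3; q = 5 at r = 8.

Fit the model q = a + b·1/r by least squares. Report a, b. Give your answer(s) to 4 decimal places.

From the data, Σ1 = 6, Σ1/r = -3/8, Σ1/r·1/r = 1433/576.
For Aᵀq: Σq = 22, Σ1/r·q = -11/8.
Normal equations: [[6, -3/8]; [-3/8, 1433/576]]·[a, b]ᵀ = [22, -11/8]ᵀ.
Eliminating b: (1433/576)·(row 1) − (-3/8)·(row 2) gives (2839/192)·a = (1433/576)·22 − (-3/8)·(-11/8) = 31229/576, so a = 11/3.
Then b = ((-11/8) − (-3/8)·(11/3))/(1433/576) = 0.

a = 3.6667, b = 0.0000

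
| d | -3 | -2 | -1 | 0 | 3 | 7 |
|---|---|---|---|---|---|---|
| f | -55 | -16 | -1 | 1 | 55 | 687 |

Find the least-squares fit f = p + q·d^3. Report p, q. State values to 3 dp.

p = 0.373, q = 2.002

Entries of XᵀX: Σ1 = 6, Σd^3 = 334, Σd^3·d^3 = 119172.
Right-hand side: Σf = 671, Σd^3·f = 238740.
So XᵀX·[p, q]ᵀ = Xᵀf: [[6, 334]; [334, 119172]]·[p, q]ᵀ = [671, 238740]ᵀ.
Determinant 6·119172 − 334² = 603476.
p = (671·119172 − 334·238740)/603476 = 56313/150869; q = (6·238740 − 334·671)/603476 = 604163/301738.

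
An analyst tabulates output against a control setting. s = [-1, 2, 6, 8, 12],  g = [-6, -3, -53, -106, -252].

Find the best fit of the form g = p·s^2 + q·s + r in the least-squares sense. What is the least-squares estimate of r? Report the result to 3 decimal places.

The normal equations are: 26145·p + 2463·q + 249·r = -44998;  2463·p + 249·q + 27·r = -4190;  249·p + 27·q + 5·r = -420.
Solving the 3×3 system (Gaussian elimination) gives p = -69937/34926, q = 107459/34926, r = -5200/5821.

r = -0.893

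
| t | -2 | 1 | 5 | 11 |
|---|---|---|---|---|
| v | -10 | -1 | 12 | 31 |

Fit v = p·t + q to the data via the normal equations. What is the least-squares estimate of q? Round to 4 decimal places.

q = -3.8734

From the data, Σt·t = 151, Σt = 15, Σ1 = 4.
And Σt·v = 420, Σv = 32.
So AᵀA·[p, q]ᵀ = Aᵀv: [[151, 15]; [15, 4]]·[p, q]ᵀ = [420, 32]ᵀ.
det = 151·4 − 15² = 379.
p = (420·4 − 15·32)/379 = 1200/379; q = (151·32 − 15·420)/379 = -1468/379.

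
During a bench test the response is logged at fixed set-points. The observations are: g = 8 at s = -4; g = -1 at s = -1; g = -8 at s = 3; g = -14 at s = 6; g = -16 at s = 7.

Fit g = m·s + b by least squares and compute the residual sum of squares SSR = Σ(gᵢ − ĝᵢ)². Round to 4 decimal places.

With design matrix X, XᵀX = [[111, 11]; [11, 5]] and Xᵀg = [-251, -31]ᵀ.
det = 111·5 − 11² = 434.
m = ((-251)·5 − 11·(-31))/434 = -457/217; b = (111·(-31) − 11·(-251))/434 = -340/217.
Residuals: 8/7, -334/217, -25/217, 44/217, 67/217; SSR = 830/217.

SSR = 3.8249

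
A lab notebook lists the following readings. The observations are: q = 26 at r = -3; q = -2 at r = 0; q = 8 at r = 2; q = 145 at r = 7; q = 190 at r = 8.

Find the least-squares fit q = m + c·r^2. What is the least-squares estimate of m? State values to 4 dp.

Compute the Gram sums: Σ1 = 5, Σr^2 = 126, Σr^2·r^2 = 6594.
Right-hand side: Σq = 367, Σr^2·q = 19531.
So MᵀM·[m, c]ᵀ = Mᵀq: [[5, 126]; [126, 6594]]·[m, c]ᵀ = [367, 19531]ᵀ.
Δ = 5·6594 − 126² = 17094.
m = (367·6594 − 126·19531)/17094 = -974/407; c = (5·19531 − 126·367)/17094 = 51413/17094.

m = -2.3931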